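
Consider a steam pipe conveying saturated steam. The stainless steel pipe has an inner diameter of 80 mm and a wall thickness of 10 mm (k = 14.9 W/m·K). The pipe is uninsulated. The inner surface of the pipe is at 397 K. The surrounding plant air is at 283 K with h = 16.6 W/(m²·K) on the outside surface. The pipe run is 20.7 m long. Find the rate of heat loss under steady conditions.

Radial resistances (cylindrical: R_cond = ln(r_o/r_i)/(2πkL), R_conv = 1/(h·2πrL)):
R_stainless steel pipe wall = ln(50/40)/(2π×14.9×20.7) = 1.151×10^-4 K/W
R_outer film = 1/(h_o·2πr_oL) = 1/(16.6×2π×0.05×20.7) = 0.009263 K/W
R_total = 0.009379 K/W
Q = ΔT/R_total = 114/0.009379

Q ≈ 12200 W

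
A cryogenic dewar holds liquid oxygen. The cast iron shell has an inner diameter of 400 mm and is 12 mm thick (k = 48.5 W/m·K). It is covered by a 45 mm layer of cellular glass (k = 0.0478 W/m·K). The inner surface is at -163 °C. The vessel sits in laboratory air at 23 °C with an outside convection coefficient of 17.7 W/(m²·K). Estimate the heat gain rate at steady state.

Spherical conduction: R = (1/r_in − 1/r_out)/(4πk) per layer; series-sum.
R_cast iron shell = (1/0.2 − 1/0.212)/(4π×48.5) = 4.644×10^-4 K/W
R_cellular glass = (1/0.212 − 1/0.257)/(4π×0.0478) = 1.375 K/W
R_outer film = 1/(h·4πr_o²) = 1/(17.7×4π×0.257²) = 0.06807 K/W
R_total = 1.444 K/W
Q = ΔT/R_total = 186/1.444

Q ≈ 129 W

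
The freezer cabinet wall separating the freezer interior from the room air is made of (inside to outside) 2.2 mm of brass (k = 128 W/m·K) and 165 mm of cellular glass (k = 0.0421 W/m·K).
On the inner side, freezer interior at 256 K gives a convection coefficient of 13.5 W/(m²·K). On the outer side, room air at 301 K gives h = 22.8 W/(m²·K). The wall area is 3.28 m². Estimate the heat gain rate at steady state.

Q ≈ 36.6 W

Series thermal resistances:
R_inner film = 1/(h_i·A) = 1/(13.5×3.28) = 0.02258 K/W
R_brass = L/(kA) = 0.0022/(128×3.28) = 5.24×10^-6 K/W
R_cellular glass = L/(kA) = 0.165/(0.0421×3.28) = 1.195 K/W
R_outer film = 1/(h_o·A) = 1/(22.8×3.28) = 0.01337 K/W
R_total = 1.231 K/W
Q = ΔT / R_total = 45 / 1.231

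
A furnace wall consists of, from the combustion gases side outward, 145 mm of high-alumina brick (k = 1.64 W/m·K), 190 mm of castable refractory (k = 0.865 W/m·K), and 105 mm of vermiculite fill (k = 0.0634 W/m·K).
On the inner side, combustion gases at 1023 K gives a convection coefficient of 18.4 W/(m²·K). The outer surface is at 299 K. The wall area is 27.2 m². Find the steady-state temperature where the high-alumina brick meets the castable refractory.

Treating each layer as a thermal resistance in series:
R_inner film = 1/(h_i·A) = 1/(18.4×27.2) = 0.001998 K/W
R_high-alumina brick = L/(kA) = 0.145/(1.64×27.2) = 0.003251 K/W
R_castable refractory = L/(kA) = 0.19/(0.865×27.2) = 0.008075 K/W
R_vermiculite fill = L/(kA) = 0.105/(0.0634×27.2) = 0.06089 K/W
R_total = 0.07421 K/W;  Q = ΔT/R_total = 724/0.07421 = 9756 W
T_interface = T_inner − Q·ΣR(inner→interface) = 1023 − 9760×0.005249

T ≈ 972 K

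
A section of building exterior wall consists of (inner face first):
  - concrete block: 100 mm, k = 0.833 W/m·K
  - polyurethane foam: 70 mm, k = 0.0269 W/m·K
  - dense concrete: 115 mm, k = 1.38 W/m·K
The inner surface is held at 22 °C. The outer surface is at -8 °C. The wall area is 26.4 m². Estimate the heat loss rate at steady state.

Using the resistance-network approach (series):
R_concrete block = L/(kA) = 0.1/(0.833×26.4) = 0.004547 K/W
R_polyurethane foam = L/(kA) = 0.07/(0.0269×26.4) = 0.09857 K/W
R_dense concrete = L/(kA) = 0.115/(1.38×26.4) = 0.003157 K/W
R_total = 0.1063 K/W
Q = ΔT / R_total = 30 / 0.1063

Q ≈ 282 W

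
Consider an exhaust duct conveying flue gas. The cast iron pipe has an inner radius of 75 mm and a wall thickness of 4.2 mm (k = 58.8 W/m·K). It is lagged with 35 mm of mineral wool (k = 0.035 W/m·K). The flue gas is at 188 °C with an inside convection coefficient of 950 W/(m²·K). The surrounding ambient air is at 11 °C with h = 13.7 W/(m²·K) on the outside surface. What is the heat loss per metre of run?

q′ ≈ 100 W/m

For a radial system each layer contributes R = ln(r_out/r_in)/(2πkL); films add R = 1/(hA).
R_inner film = 1/(h_i·2πr₁L) = 1/(950×2π×0.075×1) = 0.002234 K/W
R_cast iron pipe wall = ln(79.2/75)/(2π×58.8×1) = 1.475×10^-4 K/W
R_mineral wool = ln(114.2/79.2)/(2π×0.035×1) = 1.664 K/W
R_outer film = 1/(h_o·2πr_oL) = 1/(13.7×2π×0.1142×1) = 0.1017 K/W
R_total = 1.768 K/W
Q = ΔT/R_total = 177/1.768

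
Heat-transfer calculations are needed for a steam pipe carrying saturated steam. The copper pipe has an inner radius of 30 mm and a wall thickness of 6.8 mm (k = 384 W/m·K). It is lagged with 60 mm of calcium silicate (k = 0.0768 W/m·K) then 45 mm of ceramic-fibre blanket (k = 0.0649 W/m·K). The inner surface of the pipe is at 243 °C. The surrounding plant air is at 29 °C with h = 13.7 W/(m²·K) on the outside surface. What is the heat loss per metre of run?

q′ ≈ 70.8 W/m

Treating each annulus and film as a series resistance:
R_copper pipe wall = ln(36.8/30)/(2π×384×1) = 8.468×10^-5 K/W
R_calcium silicate = ln(96.8/36.8)/(2π×0.0768×1) = 2.004 K/W
R_ceramic-fibre blanket = ln(141.8/96.8)/(2π×0.0649×1) = 0.9362 K/W
R_outer film = 1/(h_o·2πr_oL) = 1/(13.7×2π×0.1418×1) = 0.08193 K/W
R_total = 3.022 K/W
Q = ΔT/R_total = 214/3.022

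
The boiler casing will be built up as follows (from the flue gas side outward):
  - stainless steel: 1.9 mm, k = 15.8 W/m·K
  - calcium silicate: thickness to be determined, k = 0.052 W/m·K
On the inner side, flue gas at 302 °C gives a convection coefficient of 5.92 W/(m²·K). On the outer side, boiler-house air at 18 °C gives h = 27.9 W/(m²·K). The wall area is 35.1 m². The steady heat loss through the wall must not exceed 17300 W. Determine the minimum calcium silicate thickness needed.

L ≈ 19.3 mm

Series thermal resistances:
R_inner film = 1/(h_i·A) = 1/(5.92×35.1) = 0.004813 K/W
R_stainless steel = L/(kA) = 0.0019/(15.8×35.1) = 3.426×10^-6 K/W
R_outer film = 1/(h_o·A) = 1/(27.9×35.1) = 0.001021 K/W
Sum of the known resistances R_other = 0.005837 K/W
Required total resistance R_tot = ΔT/Q_allow = 284/17300 = 0.01642 K/W
R_calcium silicate = R_tot − R_other = 0.01058 K/W
L = R·k·A = 0.01058×0.052×35.1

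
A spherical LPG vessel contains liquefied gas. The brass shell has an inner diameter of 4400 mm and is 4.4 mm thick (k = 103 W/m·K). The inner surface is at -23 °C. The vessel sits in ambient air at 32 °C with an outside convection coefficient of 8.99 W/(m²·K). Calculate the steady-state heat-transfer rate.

Q ≈ 30200 W

For a spherical shell R = (1/r₁ − 1/r₂)/(4πk); film R = 1/(h·4πr²). In series:
R_brass shell = (1/2.2 − 1/2.2044)/(4π×103) = 7.01×10^-7 K/W
R_outer film = 1/(h·4πr_o²) = 1/(8.99×4π×2.2044²) = 0.001822 K/W
R_total = 0.001822 K/W
Q = ΔT/R_total = 55/0.001822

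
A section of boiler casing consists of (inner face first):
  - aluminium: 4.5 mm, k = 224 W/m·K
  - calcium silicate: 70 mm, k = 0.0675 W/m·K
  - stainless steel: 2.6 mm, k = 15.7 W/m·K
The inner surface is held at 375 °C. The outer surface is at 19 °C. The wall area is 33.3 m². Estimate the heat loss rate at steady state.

Q ≈ 11400 W

Series thermal resistances:
R_aluminium = L/(kA) = 0.0045/(224×33.3) = 6.033×10^-7 K/W
R_calcium silicate = L/(kA) = 0.07/(0.0675×33.3) = 0.03114 K/W
R_stainless steel = L/(kA) = 0.0026/(15.7×33.3) = 4.973×10^-6 K/W
R_total = 0.03115 K/W
Q = ΔT / R_total = 356 / 0.03115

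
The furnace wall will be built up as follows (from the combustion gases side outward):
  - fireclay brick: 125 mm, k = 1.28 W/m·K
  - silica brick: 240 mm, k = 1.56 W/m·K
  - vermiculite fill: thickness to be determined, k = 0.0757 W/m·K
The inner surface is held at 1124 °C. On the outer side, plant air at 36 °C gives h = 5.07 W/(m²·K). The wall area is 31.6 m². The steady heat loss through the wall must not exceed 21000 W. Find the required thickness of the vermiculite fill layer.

Treating each layer as a thermal resistance in series:
R_fireclay brick = L/(kA) = 0.125/(1.28×31.6) = 0.00309 K/W
R_silica brick = L/(kA) = 0.24/(1.56×31.6) = 0.004869 K/W
R_outer film = 1/(h_o·A) = 1/(5.07×31.6) = 0.006242 K/W
Sum of the known resistances R_other = 0.0142 K/W
Required total resistance R_tot = ΔT/Q_allow = 1088/21000 = 0.05181 K/W
R_vermiculite fill = R_tot − R_other = 0.03761 K/W
L = R·k·A = 0.03761×0.0757×31.6

L ≈ 90 mm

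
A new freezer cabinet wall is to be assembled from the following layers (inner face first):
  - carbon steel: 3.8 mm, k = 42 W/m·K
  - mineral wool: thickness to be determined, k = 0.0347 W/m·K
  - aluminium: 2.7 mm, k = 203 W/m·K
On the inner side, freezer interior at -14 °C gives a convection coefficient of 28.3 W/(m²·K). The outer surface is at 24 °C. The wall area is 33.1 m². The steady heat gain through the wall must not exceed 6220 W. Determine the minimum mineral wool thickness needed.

L ≈ 5.79 mm

Treating each layer as a thermal resistance in series:
R_inner film = 1/(h_i·A) = 1/(28.3×33.1) = 0.001068 K/W
R_carbon steel = L/(kA) = 0.0038/(42×33.1) = 2.733×10^-6 K/W
R_aluminium = L/(kA) = 0.0027/(203×33.1) = 4.018×10^-7 K/W
Sum of the known resistances R_other = 0.001071 K/W
Required total resistance R_tot = ΔT/Q_allow = 38/6220 = 0.006109 K/W
R_mineral wool = R_tot − R_other = 0.005039 K/W
L = R·k·A = 0.005039×0.0347×33.1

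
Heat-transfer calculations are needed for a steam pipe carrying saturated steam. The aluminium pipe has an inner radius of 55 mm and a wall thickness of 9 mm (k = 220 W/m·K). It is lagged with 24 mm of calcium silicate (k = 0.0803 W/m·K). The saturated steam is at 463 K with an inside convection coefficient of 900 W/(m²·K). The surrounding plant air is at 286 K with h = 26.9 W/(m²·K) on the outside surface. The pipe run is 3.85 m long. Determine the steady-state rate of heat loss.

Q ≈ 971 W

For a radial system each layer contributes R = ln(r_out/r_in)/(2πkL); films add R = 1/(hA).
R_inner film = 1/(h_i·2πr₁L) = 1/(900×2π×0.055×3.85) = 8.351×10^-4 K/W
R_aluminium pipe wall = ln(64/55)/(2π×220×3.85) = 2.848×10^-5 K/W
R_calcium silicate = ln(88/64)/(2π×0.0803×3.85) = 0.1639 K/W
R_outer film = 1/(h_o·2πr_oL) = 1/(26.9×2π×0.088×3.85) = 0.01746 K/W
R_total = 0.1823 K/W
Q = ΔT/R_total = 177/0.1823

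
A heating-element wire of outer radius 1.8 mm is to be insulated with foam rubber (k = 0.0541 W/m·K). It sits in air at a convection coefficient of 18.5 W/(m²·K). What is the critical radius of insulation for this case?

For a cylinder r_cr = k/h = 0.0541/18.5
r_cr = 2.92 mm; since the bare radius (1.8 mm) is below r_cr, adding a thin layer of insulation will *increase* heat loss.

r_cr ≈ 2.92 mm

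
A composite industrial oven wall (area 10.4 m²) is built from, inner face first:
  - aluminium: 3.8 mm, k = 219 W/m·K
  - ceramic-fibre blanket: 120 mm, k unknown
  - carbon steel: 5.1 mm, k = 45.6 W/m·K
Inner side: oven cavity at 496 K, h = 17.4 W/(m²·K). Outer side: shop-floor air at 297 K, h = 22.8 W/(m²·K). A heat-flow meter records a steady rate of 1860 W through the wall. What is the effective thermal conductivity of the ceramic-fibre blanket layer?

Thermal resistances in series:
R_inner film = 1/(h_i·A) = 1/(17.4×10.4) = 0.005526 K/W
R_aluminium = L/(kA) = 0.0038/(219×10.4) = 1.668×10^-6 K/W
R_carbon steel = L/(kA) = 0.0051/(45.6×10.4) = 1.075×10^-5 K/W
R_outer film = 1/(h_o·A) = 1/(22.8×10.4) = 0.004217 K/W
Sum of known resistances R_other = 0.009756 K/W
Total R = ΔT/Q = 199/1860 = 0.107 K/W
R_ceramic-fibre blanket = R_total − R_other = 0.09723 K/W
k = L/(R·A) = 0.12/(0.09723×10.4)

k ≈ 0.119 W/(m·K)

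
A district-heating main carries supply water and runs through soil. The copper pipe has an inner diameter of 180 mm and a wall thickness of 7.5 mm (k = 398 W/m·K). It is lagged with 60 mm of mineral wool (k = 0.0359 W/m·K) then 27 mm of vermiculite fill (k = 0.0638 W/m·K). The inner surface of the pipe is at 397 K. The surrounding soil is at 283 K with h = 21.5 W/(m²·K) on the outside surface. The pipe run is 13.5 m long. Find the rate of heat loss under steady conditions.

For a radial system each layer contributes R = ln(r_out/r_in)/(2πkL); films add R = 1/(hA).
R_copper pipe wall = ln(97.5/90)/(2π×398×13.5) = 2.371×10^-6 K/W
R_mineral wool = ln(157.5/97.5)/(2π×0.0359×13.5) = 0.1575 K/W
R_vermiculite fill = ln(184.5/157.5)/(2π×0.0638×13.5) = 0.02924 K/W
R_outer film = 1/(h_o·2πr_oL) = 1/(21.5×2π×0.1845×13.5) = 0.002972 K/W
R_total = 0.1897 K/W
Q = ΔT/R_total = 114/0.1897

Q ≈ 601 W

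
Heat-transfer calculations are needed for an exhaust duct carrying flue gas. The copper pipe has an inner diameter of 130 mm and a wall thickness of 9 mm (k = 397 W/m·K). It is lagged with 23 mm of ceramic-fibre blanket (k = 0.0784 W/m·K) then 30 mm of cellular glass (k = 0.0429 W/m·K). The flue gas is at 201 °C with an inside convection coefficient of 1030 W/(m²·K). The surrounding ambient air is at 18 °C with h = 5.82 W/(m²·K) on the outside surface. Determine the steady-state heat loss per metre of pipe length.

Per-layer cylindrical resistances, series-summed:
R_inner film = 1/(h_i·2πr₁L) = 1/(1030×2π×0.065×1) = 0.002377 K/W
R_copper pipe wall = ln(74/65)/(2π×397×1) = 5.199×10^-5 K/W
R_ceramic-fibre blanket = ln(97/74)/(2π×0.0784×1) = 0.5494 K/W
R_cellular glass = ln(127/97)/(2π×0.0429×1) = 0.9997 K/W
R_outer film = 1/(h_o·2πr_oL) = 1/(5.82×2π×0.127×1) = 0.2153 K/W
R_total = 1.767 K/W
Q = ΔT/R_total = 183/1.767

q′ ≈ 104 W/m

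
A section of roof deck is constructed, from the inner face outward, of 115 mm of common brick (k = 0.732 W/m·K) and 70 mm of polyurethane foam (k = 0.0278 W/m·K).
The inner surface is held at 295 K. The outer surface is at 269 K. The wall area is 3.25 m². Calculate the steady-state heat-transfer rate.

Model the wall as resistances in series:
R_common brick = L/(kA) = 0.115/(0.732×3.25) = 0.04834 K/W
R_polyurethane foam = L/(kA) = 0.07/(0.0278×3.25) = 0.7748 K/W
R_total = 0.8231 K/W
Q = ΔT / R_total = 26 / 0.8231

Q ≈ 31.6 W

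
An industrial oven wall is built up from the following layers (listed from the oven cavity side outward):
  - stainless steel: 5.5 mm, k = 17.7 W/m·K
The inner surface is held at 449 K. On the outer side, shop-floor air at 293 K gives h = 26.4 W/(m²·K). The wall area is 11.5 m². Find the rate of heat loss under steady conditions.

Series thermal resistances:
R_stainless steel = L/(kA) = 0.0055/(17.7×11.5) = 2.702×10^-5 K/W
R_outer film = 1/(h_o·A) = 1/(26.4×11.5) = 0.003294 K/W
R_total = 0.003321 K/W
Q = ΔT / R_total = 156 / 0.003321

Q ≈ 47000 W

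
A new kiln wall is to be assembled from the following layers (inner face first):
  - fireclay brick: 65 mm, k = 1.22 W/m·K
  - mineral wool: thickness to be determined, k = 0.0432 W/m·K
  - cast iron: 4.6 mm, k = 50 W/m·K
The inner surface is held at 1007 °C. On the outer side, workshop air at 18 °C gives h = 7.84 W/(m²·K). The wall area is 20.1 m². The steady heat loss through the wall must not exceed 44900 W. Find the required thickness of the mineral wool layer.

Model the wall as resistances in series:
R_fireclay brick = L/(kA) = 0.065/(1.22×20.1) = 0.002651 K/W
R_cast iron = L/(kA) = 0.0046/(50×20.1) = 4.577×10^-6 K/W
R_outer film = 1/(h_o·A) = 1/(7.84×20.1) = 0.006346 K/W
Sum of the known resistances R_other = 0.009001 K/W
Required total resistance R_tot = ΔT/Q_allow = 989/44900 = 0.02203 K/W
R_mineral wool = R_tot − R_other = 0.01303 K/W
L = R·k·A = 0.01303×0.0432×20.1

L ≈ 11.3 mm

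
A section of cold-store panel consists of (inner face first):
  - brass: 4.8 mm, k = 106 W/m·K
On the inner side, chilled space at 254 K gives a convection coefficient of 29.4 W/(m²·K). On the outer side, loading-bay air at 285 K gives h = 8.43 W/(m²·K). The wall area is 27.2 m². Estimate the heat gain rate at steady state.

Using the resistance-network approach (series):
R_inner film = 1/(h_i·A) = 1/(29.4×27.2) = 0.001251 K/W
R_brass = L/(kA) = 0.0048/(106×27.2) = 1.665×10^-6 K/W
R_outer film = 1/(h_o·A) = 1/(8.43×27.2) = 0.004361 K/W
R_total = 0.005613 K/W
Q = ΔT / R_total = 31 / 0.005613

Q ≈ 5520 W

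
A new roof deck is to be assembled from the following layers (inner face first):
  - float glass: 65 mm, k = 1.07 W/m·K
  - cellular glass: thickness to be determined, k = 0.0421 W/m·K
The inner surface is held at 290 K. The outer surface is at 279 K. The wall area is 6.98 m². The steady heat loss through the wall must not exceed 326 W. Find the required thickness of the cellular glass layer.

Model the wall as resistances in series:
R_float glass = L/(kA) = 0.065/(1.07×6.98) = 0.008703 K/W
Sum of the known resistances R_other = 0.008703 K/W
Required total resistance R_tot = ΔT/Q_allow = 11/326 = 0.03374 K/W
R_cellular glass = R_tot − R_other = 0.02504 K/W
L = R·k·A = 0.02504×0.0421×6.98

L ≈ 7.36 mm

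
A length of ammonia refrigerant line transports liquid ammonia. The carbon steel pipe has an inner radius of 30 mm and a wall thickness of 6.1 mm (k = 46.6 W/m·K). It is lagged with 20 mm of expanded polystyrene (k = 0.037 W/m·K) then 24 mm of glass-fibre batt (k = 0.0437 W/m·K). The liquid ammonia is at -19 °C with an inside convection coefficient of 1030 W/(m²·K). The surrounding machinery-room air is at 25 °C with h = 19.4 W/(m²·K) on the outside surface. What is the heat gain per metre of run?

q′ ≈ 13.3 W/m

Per-layer cylindrical resistances, series-summed:
R_inner film = 1/(h_i·2πr₁L) = 1/(1030×2π×0.03×1) = 0.005151 K/W
R_carbon steel pipe wall = ln(36.1/30)/(2π×46.6×1) = 6.322×10^-4 K/W
R_expanded polystyrene = ln(56.1/36.1)/(2π×0.037×1) = 1.896 K/W
R_glass-fibre batt = ln(80.1/56.1)/(2π×0.0437×1) = 1.297 K/W
R_outer film = 1/(h_o·2πr_oL) = 1/(19.4×2π×0.0801×1) = 0.1024 K/W
R_total = 3.302 K/W
Q = ΔT/R_total = 44/3.302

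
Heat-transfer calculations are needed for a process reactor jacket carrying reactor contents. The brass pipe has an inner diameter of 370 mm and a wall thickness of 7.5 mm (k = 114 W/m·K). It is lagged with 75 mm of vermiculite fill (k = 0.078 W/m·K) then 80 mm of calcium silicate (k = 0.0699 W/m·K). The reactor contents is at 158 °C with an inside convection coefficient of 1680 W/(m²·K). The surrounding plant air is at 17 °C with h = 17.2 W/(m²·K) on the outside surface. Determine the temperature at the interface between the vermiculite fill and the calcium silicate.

Radial resistances (cylindrical: R_cond = ln(r_o/r_i)/(2πkL), R_conv = 1/(h·2πrL)):
R_inner film = 1/(h_i·2πr₁L) = 1/(1680×2π×0.185×1) = 5.121×10^-4 K/W
R_brass pipe wall = ln(192.5/185)/(2π×114×1) = 5.548×10^-5 K/W
R_vermiculite fill = ln(267.5/192.5)/(2π×0.078×1) = 0.6714 K/W
R_calcium silicate = ln(347.5/267.5)/(2π×0.0699×1) = 0.5957 K/W
R_outer film = 1/(h_o·2πr_oL) = 1/(17.2×2π×0.3475×1) = 0.02663 K/W
R_total = 1.294 K/W
Q = ΔT/R_total = 141/1.294
Q = 109 W/m
T_interface = T_inner − Q·ΣR(inner→interface) = 158 − 109×0.6719

T ≈ 84.8 °C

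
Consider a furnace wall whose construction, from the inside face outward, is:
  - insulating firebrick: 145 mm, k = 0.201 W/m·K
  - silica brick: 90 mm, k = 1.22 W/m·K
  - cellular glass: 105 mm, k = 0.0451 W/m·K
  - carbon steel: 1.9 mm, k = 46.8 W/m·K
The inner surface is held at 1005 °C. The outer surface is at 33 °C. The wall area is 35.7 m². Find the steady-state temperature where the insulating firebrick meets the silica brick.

Treating each layer as a thermal resistance in series:
R_insulating firebrick = L/(kA) = 0.145/(0.201×35.7) = 0.02021 K/W
R_silica brick = L/(kA) = 0.09/(1.22×35.7) = 0.002066 K/W
R_cellular glass = L/(kA) = 0.105/(0.0451×35.7) = 0.06521 K/W
R_carbon steel = L/(kA) = 0.0019/(46.8×35.7) = 1.137×10^-6 K/W
R_total = 0.08749 K/W;  Q = ΔT/R_total = 972/0.08749 = 11110 W
T_interface = T_inner − Q·ΣR(inner→interface) = 1005 − 11100×0.02021

T ≈ 781 °C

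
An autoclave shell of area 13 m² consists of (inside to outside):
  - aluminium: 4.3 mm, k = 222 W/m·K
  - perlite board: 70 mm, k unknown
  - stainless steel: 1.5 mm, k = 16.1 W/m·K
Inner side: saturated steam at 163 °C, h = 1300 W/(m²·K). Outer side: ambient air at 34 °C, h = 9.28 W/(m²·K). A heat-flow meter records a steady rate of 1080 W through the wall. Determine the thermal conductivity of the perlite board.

Treating each layer as a thermal resistance in series:
R_inner film = 1/(h_i·A) = 1/(1300×13) = 5.917×10^-5 K/W
R_aluminium = L/(kA) = 0.0043/(222×13) = 1.49×10^-6 K/W
R_stainless steel = L/(kA) = 0.0015/(16.1×13) = 7.167×10^-6 K/W
R_outer film = 1/(h_o·A) = 1/(9.28×13) = 0.008289 K/W
Sum of known resistances R_other = 0.008357 K/W
Total R = ΔT/Q = 129/1080 = 0.1194 K/W
R_perlite board = R_total − R_other = 0.1111 K/W
k = L/(R·A) = 0.07/(0.1111×13)

k ≈ 0.0485 W/(m·K)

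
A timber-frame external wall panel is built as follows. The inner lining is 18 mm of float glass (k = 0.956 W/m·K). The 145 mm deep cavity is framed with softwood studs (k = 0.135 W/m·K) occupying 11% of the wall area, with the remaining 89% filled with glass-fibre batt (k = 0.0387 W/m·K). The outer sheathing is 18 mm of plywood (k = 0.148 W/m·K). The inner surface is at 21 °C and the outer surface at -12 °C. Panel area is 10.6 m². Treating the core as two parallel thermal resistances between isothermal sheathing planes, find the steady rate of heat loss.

Q ≈ 113 W

Sheathing layers in series; stud and cavity paths in parallel between them.
R_inner = 0.018/(0.956×10.6) = 0.001776 K/W
R_stud  = 0.145/(0.135×0.11×10.6) = 0.9212 K/W
R_cav   = 0.145/(0.0387×0.89×10.6) = 0.3972 K/W
1/R_core = 1/R_stud + 1/R_cav → R_core = 0.2775 K/W
R_outer = 0.018/(0.148×10.6) = 0.01147 K/W
R_total = 0.2908 K/W
Q = ΔT/R_total = 33/0.2908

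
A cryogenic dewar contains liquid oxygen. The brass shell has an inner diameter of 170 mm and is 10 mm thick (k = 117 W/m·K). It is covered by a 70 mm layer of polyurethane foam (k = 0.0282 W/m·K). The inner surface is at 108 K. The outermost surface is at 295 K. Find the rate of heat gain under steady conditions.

Q ≈ 14.8 W

Spherical conduction: R = (1/r_in − 1/r_out)/(4πk) per layer; series-sum.
R_brass shell = (1/0.085 − 1/0.095)/(4π×117) = 8.423×10^-4 K/W
R_polyurethane foam = (1/0.095 − 1/0.165)/(4π×0.0282) = 12.6 K/W
R_total = 12.6 K/W
Q = ΔT/R_total = 187/12.6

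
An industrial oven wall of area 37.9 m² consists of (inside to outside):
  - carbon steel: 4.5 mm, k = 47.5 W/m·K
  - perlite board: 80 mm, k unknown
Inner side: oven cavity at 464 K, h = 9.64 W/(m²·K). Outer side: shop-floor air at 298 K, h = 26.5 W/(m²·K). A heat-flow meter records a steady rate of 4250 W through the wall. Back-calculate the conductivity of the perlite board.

Series thermal resistances:
R_inner film = 1/(h_i·A) = 1/(9.64×37.9) = 0.002737 K/W
R_carbon steel = L/(kA) = 0.0045/(47.5×37.9) = 2.5×10^-6 K/W
R_outer film = 1/(h_o·A) = 1/(26.5×37.9) = 9.957×10^-4 K/W
Sum of known resistances R_other = 0.003735 K/W
Total R = ΔT/Q = 166/4250 = 0.03906 K/W
R_perlite board = R_total − R_other = 0.03532 K/W
k = L/(R·A) = 0.08/(0.03532×37.9)

k ≈ 0.0598 W/(m·K)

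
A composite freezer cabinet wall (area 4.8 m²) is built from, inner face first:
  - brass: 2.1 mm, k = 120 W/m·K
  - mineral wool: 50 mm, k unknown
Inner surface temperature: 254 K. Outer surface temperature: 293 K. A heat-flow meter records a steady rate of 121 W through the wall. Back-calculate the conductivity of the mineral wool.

Using the resistance-network approach (series):
R_brass = L/(kA) = 0.0021/(120×4.8) = 3.646×10^-6 K/W
Sum of known resistances R_other = 3.646×10^-6 K/W
Total R = ΔT/Q = 39/121 = 0.3223 K/W
R_mineral wool = R_total − R_other = 0.3223 K/W
k = L/(R·A) = 0.05/(0.3223×4.8)

k ≈ 0.0323 W/(m·K)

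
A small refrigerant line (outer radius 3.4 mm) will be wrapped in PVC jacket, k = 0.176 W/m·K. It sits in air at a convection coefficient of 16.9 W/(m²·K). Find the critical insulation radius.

For a cylinder r_cr = k/h = 0.176/16.9
r_cr = 10.4 mm; since the bare radius (3.4 mm) is below r_cr, adding a thin layer of insulation will *increase* heat loss.

r_cr ≈ 10.4 mm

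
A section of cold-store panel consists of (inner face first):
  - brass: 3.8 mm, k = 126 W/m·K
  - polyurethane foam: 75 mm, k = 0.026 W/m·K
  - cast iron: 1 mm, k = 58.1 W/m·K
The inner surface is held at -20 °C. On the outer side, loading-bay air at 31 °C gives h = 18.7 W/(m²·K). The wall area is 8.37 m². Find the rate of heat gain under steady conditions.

Treating each layer as a thermal resistance in series:
R_brass = L/(kA) = 0.0038/(126×8.37) = 3.603×10^-6 K/W
R_polyurethane foam = L/(kA) = 0.075/(0.026×8.37) = 0.3446 K/W
R_cast iron = L/(kA) = 0.001/(58.1×8.37) = 2.056×10^-6 K/W
R_outer film = 1/(h_o·A) = 1/(18.7×8.37) = 0.006389 K/W
R_total = 0.351 K/W
Q = ΔT / R_total = 51 / 0.351

Q ≈ 145 W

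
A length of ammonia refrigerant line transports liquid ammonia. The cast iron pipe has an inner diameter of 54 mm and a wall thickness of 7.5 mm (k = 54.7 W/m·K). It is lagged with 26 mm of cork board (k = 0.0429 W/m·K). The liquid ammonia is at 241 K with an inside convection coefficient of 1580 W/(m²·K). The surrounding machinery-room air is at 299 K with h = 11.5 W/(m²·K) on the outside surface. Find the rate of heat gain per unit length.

Treating each annulus and film as a series resistance:
R_inner film = 1/(h_i·2πr₁L) = 1/(1580×2π×0.027×1) = 0.003731 K/W
R_cast iron pipe wall = ln(34.5/27)/(2π×54.7×1) = 7.132×10^-4 K/W
R_cork board = ln(60.5/34.5)/(2π×0.0429×1) = 2.084 K/W
R_outer film = 1/(h_o·2πr_oL) = 1/(11.5×2π×0.0605×1) = 0.2288 K/W
R_total = 2.317 K/W
Q = ΔT/R_total = 58/2.317

q′ ≈ 25 W/m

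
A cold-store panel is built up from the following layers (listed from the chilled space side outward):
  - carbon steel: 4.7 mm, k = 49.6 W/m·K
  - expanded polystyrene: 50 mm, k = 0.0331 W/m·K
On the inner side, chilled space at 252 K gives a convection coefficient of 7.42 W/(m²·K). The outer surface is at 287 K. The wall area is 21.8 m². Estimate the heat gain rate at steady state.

Using the resistance-network approach (series):
R_inner film = 1/(h_i·A) = 1/(7.42×21.8) = 0.006182 K/W
R_carbon steel = L/(kA) = 0.0047/(49.6×21.8) = 4.347×10^-6 K/W
R_expanded polystyrene = L/(kA) = 0.05/(0.0331×21.8) = 0.06929 K/W
R_total = 0.07548 K/W
Q = ΔT / R_total = 35 / 0.07548

Q ≈ 464 W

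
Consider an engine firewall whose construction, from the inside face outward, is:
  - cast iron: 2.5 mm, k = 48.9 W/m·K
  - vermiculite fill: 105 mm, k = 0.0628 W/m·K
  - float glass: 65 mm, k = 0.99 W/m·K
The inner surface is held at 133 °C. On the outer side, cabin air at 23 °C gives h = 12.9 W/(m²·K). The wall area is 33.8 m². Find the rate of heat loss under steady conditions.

Q ≈ 2050 W

Model the wall as resistances in series:
R_cast iron = L/(kA) = 0.0025/(48.9×33.8) = 1.513×10^-6 K/W
R_vermiculite fill = L/(kA) = 0.105/(0.0628×33.8) = 0.04947 K/W
R_float glass = L/(kA) = 0.065/(0.99×33.8) = 0.001943 K/W
R_outer film = 1/(h_o·A) = 1/(12.9×33.8) = 0.002293 K/W
R_total = 0.0537 K/W
Q = ΔT / R_total = 110 / 0.0537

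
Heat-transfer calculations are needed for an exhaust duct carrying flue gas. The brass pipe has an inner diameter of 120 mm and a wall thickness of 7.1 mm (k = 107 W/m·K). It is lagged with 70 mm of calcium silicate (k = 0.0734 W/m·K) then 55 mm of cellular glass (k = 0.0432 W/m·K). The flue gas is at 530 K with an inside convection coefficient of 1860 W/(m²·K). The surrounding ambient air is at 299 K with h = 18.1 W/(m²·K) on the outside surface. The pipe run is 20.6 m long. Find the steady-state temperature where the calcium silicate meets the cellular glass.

T ≈ 404 K

Per-layer cylindrical resistances, series-summed:
R_inner film = 1/(h_i·2πr₁L) = 1/(1860×2π×0.06×20.6) = 6.923×10^-5 K/W
R_brass pipe wall = ln(67.1/60)/(2π×107×20.6) = 8.075×10^-6 K/W
R_calcium silicate = ln(137.1/67.1)/(2π×0.0734×20.6) = 0.07521 K/W
R_cellular glass = ln(192.1/137.1)/(2π×0.0432×20.6) = 0.06032 K/W
R_outer film = 1/(h_o·2πr_oL) = 1/(18.1×2π×0.1921×20.6) = 0.002222 K/W
R_total = 0.1378 K/W
Q = ΔT/R_total = 231/0.1378
Q = 1680 W
T_interface = T_inner − Q·ΣR(inner→interface) = 530 − 1680×0.07529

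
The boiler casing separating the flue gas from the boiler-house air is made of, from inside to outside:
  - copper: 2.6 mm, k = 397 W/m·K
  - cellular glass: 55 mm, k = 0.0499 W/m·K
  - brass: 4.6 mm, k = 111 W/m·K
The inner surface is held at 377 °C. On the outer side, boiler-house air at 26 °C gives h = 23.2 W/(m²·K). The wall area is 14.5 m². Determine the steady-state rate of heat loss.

Q ≈ 4440 W

Series thermal resistances:
R_copper = L/(kA) = 0.0026/(397×14.5) = 4.517×10^-7 K/W
R_cellular glass = L/(kA) = 0.055/(0.0499×14.5) = 0.07601 K/W
R_brass = L/(kA) = 0.0046/(111×14.5) = 2.858×10^-6 K/W
R_outer film = 1/(h_o·A) = 1/(23.2×14.5) = 0.002973 K/W
R_total = 0.07899 K/W
Q = ΔT / R_total = 351 / 0.07899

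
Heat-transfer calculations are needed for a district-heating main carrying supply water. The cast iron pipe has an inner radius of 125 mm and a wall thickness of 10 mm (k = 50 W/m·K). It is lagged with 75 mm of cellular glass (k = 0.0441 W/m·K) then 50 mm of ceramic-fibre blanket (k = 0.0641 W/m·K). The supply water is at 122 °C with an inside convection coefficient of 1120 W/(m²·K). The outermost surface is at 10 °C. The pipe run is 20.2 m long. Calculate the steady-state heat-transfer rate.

Radial resistances (cylindrical: R_cond = ln(r_o/r_i)/(2πkL), R_conv = 1/(h·2πrL)):
R_inner film = 1/(h_i·2πr₁L) = 1/(1120×2π×0.125×20.2) = 5.628×10^-5 K/W
R_cast iron pipe wall = ln(135/125)/(2π×50×20.2) = 1.213×10^-5 K/W
R_cellular glass = ln(210/135)/(2π×0.0441×20.2) = 0.07894 K/W
R_ceramic-fibre blanket = ln(260/210)/(2π×0.0641×20.2) = 0.02625 K/W
R_total = 0.1053 K/W
Q = ΔT/R_total = 112/0.1053

Q ≈ 1060 W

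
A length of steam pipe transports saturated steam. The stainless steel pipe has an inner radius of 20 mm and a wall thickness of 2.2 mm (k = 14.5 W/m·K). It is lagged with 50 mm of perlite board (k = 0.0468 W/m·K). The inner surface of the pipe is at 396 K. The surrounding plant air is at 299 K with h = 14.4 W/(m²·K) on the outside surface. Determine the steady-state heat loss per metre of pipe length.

q′ ≈ 23.3 W/m

For a radial system each layer contributes R = ln(r_out/r_in)/(2πkL); films add R = 1/(hA).
R_stainless steel pipe wall = ln(22.2/20)/(2π×14.5×1) = 0.001145 K/W
R_perlite board = ln(72.2/22.2)/(2π×0.0468×1) = 4.011 K/W
R_outer film = 1/(h_o·2πr_oL) = 1/(14.4×2π×0.0722×1) = 0.1531 K/W
R_total = 4.165 K/W
Q = ΔT/R_total = 97/4.165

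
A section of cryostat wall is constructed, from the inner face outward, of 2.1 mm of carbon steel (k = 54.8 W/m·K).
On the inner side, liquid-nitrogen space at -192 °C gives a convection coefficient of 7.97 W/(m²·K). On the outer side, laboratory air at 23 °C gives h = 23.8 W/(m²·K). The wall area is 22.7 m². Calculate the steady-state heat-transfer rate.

Q ≈ 29100 W

Treating each layer as a thermal resistance in series:
R_inner film = 1/(h_i·A) = 1/(7.97×22.7) = 0.005527 K/W
R_carbon steel = L/(kA) = 0.0021/(54.8×22.7) = 1.688×10^-6 K/W
R_outer film = 1/(h_o·A) = 1/(23.8×22.7) = 0.001851 K/W
R_total = 0.00738 K/W
Q = ΔT / R_total = 215 / 0.00738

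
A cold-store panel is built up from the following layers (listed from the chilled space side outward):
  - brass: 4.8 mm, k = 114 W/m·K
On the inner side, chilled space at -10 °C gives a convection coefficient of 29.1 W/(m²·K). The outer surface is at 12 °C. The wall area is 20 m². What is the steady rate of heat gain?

Series thermal resistances:
R_inner film = 1/(h_i·A) = 1/(29.1×20) = 0.001718 K/W
R_brass = L/(kA) = 0.0048/(114×20) = 2.105×10^-6 K/W
R_total = 0.00172 K/W
Q = ΔT / R_total = 22 / 0.00172

Q ≈ 12800 W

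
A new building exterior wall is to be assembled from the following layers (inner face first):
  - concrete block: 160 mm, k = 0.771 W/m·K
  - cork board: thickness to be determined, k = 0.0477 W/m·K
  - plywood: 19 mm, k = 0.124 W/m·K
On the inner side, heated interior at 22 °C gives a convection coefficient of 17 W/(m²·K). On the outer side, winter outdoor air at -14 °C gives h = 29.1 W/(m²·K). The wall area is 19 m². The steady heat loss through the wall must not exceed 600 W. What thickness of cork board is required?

L ≈ 32.7 mm

Using the resistance-network approach (series):
R_inner film = 1/(h_i·A) = 1/(17×19) = 0.003096 K/W
R_concrete block = L/(kA) = 0.16/(0.771×19) = 0.01092 K/W
R_plywood = L/(kA) = 0.019/(0.124×19) = 0.008065 K/W
R_outer film = 1/(h_o·A) = 1/(29.1×19) = 0.001809 K/W
Sum of the known resistances R_other = 0.02389 K/W
Required total resistance R_tot = ΔT/Q_allow = 36/600 = 0.06 K/W
R_cork board = R_tot − R_other = 0.03611 K/W
L = R·k·A = 0.03611×0.0477×19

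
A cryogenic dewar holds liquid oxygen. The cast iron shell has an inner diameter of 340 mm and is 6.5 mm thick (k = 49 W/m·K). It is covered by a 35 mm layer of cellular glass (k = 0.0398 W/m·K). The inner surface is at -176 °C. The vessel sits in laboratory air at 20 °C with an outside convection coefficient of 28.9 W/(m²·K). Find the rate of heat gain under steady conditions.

Each spherical layer contributes R = (1/r_i − 1/r_o)/(4πk):
R_cast iron shell = (1/0.17 − 1/0.1765)/(4π×49) = 3.518×10^-4 K/W
R_cellular glass = (1/0.1765 − 1/0.2115)/(4π×0.0398) = 1.875 K/W
R_outer film = 1/(h·4πr_o²) = 1/(28.9×4π×0.2115²) = 0.06156 K/W
R_total = 1.937 K/W
Q = ΔT/R_total = 196/1.937

Q ≈ 101 W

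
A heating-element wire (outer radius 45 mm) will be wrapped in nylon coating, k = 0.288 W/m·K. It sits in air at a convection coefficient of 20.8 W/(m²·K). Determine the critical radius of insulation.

r_cr ≈ 13.8 mm

For a cylinder r_cr = k/h = 0.288/20.8
r_cr = 13.8 mm; since the bare radius (45 mm) is above r_cr, any added insulation will reduce heat loss.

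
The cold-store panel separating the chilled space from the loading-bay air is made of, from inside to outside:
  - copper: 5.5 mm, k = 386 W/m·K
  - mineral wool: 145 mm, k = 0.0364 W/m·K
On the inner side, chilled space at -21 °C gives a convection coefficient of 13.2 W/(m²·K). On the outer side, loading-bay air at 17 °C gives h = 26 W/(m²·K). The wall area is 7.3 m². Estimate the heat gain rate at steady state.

Q ≈ 67.7 W

Series thermal resistances:
R_inner film = 1/(h_i·A) = 1/(13.2×7.3) = 0.01038 K/W
R_copper = L/(kA) = 0.0055/(386×7.3) = 1.952×10^-6 K/W
R_mineral wool = L/(kA) = 0.145/(0.0364×7.3) = 0.5457 K/W
R_outer film = 1/(h_o·A) = 1/(26×7.3) = 0.005269 K/W
R_total = 0.5613 K/W
Q = ΔT / R_total = 38 / 0.5613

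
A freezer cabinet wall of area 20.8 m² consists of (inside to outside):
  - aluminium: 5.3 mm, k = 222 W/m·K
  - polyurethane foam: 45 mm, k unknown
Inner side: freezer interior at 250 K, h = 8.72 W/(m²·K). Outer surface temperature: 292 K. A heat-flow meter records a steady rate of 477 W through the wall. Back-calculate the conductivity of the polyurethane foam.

Using the resistance-network approach (series):
R_inner film = 1/(h_i·A) = 1/(8.72×20.8) = 0.005513 K/W
R_aluminium = L/(kA) = 0.0053/(222×20.8) = 1.148×10^-6 K/W
Sum of known resistances R_other = 0.005515 K/W
Total R = ΔT/Q = 42/477 = 0.08805 K/W
R_polyurethane foam = R_total − R_other = 0.08254 K/W
k = L/(R·A) = 0.045/(0.08254×20.8)

k ≈ 0.0262 W/(m·K)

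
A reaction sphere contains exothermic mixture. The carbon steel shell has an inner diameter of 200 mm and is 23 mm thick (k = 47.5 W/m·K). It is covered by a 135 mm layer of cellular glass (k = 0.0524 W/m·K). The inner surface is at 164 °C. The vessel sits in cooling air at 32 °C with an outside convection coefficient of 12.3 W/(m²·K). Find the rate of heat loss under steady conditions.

Spherical conduction: R = (1/r_in − 1/r_out)/(4πk) per layer; series-sum.
R_carbon steel shell = (1/0.1 − 1/0.123)/(4π×47.5) = 0.003133 K/W
R_cellular glass = (1/0.123 − 1/0.258)/(4π×0.0524) = 6.461 K/W
R_outer film = 1/(h·4πr_o²) = 1/(12.3×4π×0.258²) = 0.0972 K/W
R_total = 6.561 K/W
Q = ΔT/R_total = 132/6.561

Q ≈ 20.1 W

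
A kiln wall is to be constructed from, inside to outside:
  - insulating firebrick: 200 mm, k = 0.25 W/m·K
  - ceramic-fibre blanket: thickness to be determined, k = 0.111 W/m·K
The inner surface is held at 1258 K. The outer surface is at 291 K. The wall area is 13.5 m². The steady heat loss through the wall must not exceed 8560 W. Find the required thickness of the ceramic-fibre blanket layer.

L ≈ 80.5 mm

Series thermal resistances:
R_insulating firebrick = L/(kA) = 0.2/(0.25×13.5) = 0.05926 K/W
Sum of the known resistances R_other = 0.05926 K/W
Required total resistance R_tot = ΔT/Q_allow = 967/8560 = 0.113 K/W
R_ceramic-fibre blanket = R_tot − R_other = 0.05371 K/W
L = R·k·A = 0.05371×0.111×13.5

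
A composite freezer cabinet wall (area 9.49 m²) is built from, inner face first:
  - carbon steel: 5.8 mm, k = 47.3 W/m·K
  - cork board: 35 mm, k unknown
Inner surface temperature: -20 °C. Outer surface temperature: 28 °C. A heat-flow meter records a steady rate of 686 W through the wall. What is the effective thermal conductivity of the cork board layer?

Thermal resistances in series:
R_carbon steel = L/(kA) = 0.0058/(47.3×9.49) = 1.292×10^-5 K/W
Sum of known resistances R_other = 1.292×10^-5 K/W
Total R = ΔT/Q = 48/686 = 0.06997 K/W
R_cork board = R_total − R_other = 0.06996 K/W
k = L/(R·A) = 0.035/(0.06996×9.49)

k ≈ 0.0527 W/(m·K)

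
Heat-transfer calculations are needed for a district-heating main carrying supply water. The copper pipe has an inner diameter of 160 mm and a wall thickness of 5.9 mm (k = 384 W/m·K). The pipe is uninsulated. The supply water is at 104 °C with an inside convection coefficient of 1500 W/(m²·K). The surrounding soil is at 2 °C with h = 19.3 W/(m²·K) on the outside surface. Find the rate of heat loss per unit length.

Treating each annulus and film as a series resistance:
R_inner film = 1/(h_i·2πr₁L) = 1/(1500×2π×0.08×1) = 0.001326 K/W
R_copper pipe wall = ln(85.9/80)/(2π×384×1) = 2.949×10^-5 K/W
R_outer film = 1/(h_o·2πr_oL) = 1/(19.3×2π×0.0859×1) = 0.096 K/W
R_total = 0.09736 K/W
Q = ΔT/R_total = 102/0.09736

q′ ≈ 1050 W/m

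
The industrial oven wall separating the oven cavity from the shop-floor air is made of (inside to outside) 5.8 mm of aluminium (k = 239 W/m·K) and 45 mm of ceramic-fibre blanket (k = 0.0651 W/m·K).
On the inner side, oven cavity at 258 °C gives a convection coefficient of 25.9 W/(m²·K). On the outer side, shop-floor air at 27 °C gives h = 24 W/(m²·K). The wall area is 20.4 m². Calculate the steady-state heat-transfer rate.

Q ≈ 6110 W

Treating each layer as a thermal resistance in series:
R_inner film = 1/(h_i·A) = 1/(25.9×20.4) = 0.001893 K/W
R_aluminium = L/(kA) = 0.0058/(239×20.4) = 1.19×10^-6 K/W
R_ceramic-fibre blanket = L/(kA) = 0.045/(0.0651×20.4) = 0.03388 K/W
R_outer film = 1/(h_o·A) = 1/(24×20.4) = 0.002042 K/W
R_total = 0.03782 K/W
Q = ΔT / R_total = 231 / 0.03782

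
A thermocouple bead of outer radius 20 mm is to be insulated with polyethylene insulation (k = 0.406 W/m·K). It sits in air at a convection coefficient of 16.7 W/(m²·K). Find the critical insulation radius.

r_cr ≈ 48.6 mm

For a sphere r_cr = 2k/h = 2×0.406/16.7
r_cr = 48.6 mm; since the bare radius (20 mm) is below r_cr, adding a thin layer of insulation will *increase* heat loss.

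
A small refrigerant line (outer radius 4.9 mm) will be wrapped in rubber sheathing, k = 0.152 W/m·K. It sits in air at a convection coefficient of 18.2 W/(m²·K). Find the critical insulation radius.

For a cylinder r_cr = k/h = 0.152/18.2
r_cr = 8.35 mm; since the bare radius (4.9 mm) is below r_cr, adding a thin layer of insulation will *increase* heat loss.

r_cr ≈ 8.35 mm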